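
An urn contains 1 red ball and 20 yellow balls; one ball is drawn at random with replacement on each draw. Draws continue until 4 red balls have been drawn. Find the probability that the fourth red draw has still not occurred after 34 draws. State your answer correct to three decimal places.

0.923

Needing more than 34 draws ⇔ fewer than 4 successes in the first 34. With X ~ Binomial(34, 0.047619), P(Y > 34) = P(X ≤ 3).
  k=0: C(34,0)·0.047619^0·0.952381^34 = 0.19035
  k=1: C(34,1)·0.047619^1·0.952381^33 = 0.32360
  k=2: C(34,2)·0.047619^2·0.952381^32 = 0.26697
  k=3: C(34,3)·0.047619^3·0.952381^31 = 0.14239
P(X ≤ 3) = 0.92332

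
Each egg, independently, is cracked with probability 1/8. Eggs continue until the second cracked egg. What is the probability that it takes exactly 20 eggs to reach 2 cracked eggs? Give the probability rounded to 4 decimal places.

0.0268

Y = trial on which the second success occurs; negative binomial, r=2, p=0.125.
P(Y=20) = C(19,1) · p^2 · (1−p)^18
= 19 · 0.015625 · 0.090395 = 0.026836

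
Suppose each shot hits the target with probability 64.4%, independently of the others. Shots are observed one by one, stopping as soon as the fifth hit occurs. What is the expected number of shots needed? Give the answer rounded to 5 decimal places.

7.76398

Y = total shots until the fifth success; negative binomial with r=5, p=0.644.
E[Y] = r / p = 5 / 0.644 = 7.7639752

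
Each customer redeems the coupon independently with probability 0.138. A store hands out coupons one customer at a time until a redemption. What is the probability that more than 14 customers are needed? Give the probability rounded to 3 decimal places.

Y = number of customers to the first success; geometric, p = 0.138.
P(Y > 14) = P(first 14 all fail) = (1−p)^14 = 0.12506

0.125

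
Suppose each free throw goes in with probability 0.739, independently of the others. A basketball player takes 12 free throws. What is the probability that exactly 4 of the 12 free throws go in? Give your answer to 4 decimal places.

X ~ Binomial(n=12, p=0.739).
P(X=4) = C(12,4) · p^4 · (1−p)^8
= 495 · 0.29825 · 2.1534e-05 = 0.003179

0.0032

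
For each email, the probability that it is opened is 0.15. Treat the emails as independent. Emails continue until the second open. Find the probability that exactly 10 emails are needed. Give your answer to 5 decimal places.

Y = trial on which the second success occurs; negative binomial, r=2, p=0.15.
P(Y=10) = C(9,1) · p^2 · (1−p)^8
= 9 · 0.0225 · 0.27249 = 0.0551793

0.05518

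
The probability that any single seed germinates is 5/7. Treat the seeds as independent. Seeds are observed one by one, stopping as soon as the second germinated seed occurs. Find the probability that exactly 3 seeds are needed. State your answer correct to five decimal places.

Y = trial on which the second success occurs; negative binomial, r=2, p=0.714286.
P(Y=3) = C(2,1) · p^2 · (1−p)^1
= 2 · 0.5102 · 0.28571 = 0.2915452

0.29155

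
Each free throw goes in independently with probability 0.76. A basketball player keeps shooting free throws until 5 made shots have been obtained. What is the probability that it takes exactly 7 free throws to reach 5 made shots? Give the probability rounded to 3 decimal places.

Y = trial on which the fifth success occurs; negative binomial, r=5, p=0.76.
P(Y=7) = C(6,4) · p^5 · (1−p)^2
= 15 · 0.25355 · 0.0576 = 0.21907

0.219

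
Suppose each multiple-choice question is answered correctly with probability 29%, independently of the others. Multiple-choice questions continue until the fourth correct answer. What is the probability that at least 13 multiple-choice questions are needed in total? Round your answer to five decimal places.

Needing more than 12 multiple-choice questions ⇔ fewer than 4 successes in the first 12. With X ~ Binomial(12, 0.29), P(Y > 12) = P(X ≤ 3).
  k=0: C(12,0)·0.29^0·0.71^12 = 0.0164097
  k=1: C(12,1)·0.29^1·0.71^11 = 0.0804306
  k=2: C(12,2)·0.29^2·0.71^10 = 0.1806855
  k=3: C(12,3)·0.29^3·0.71^9 = 0.2460038
P(X ≤ 3) = 0.5235296

0.52353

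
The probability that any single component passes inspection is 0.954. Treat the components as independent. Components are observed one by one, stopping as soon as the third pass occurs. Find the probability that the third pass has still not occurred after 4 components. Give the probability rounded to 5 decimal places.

0.01193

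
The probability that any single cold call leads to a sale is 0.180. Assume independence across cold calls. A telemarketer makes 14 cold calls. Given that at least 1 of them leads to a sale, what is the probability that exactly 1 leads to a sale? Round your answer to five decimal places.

0.20363

X ~ Binomial(14, 0.18). Want P(X=1 | X≥1) = P(X=1) / P(X≥1).
P(X=1) = C(14,1)·0.18^1·0.82^13 = 0.1909768
P(X≥1) = 1 − 0.0621432 = 0.9378568
Ratio = 0.1909768 / 0.9378568 = 0.2036311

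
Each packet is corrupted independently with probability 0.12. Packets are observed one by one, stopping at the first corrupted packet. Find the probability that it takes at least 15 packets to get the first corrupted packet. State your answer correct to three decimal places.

0.167

Y = number of packets to the first success; geometric, p = 0.12.
P(Y > 14) = P(first 14 all fail) = (1−p)^14 = 0.16702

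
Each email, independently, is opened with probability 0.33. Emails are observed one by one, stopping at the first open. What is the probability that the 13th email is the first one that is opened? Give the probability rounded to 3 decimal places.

0.003

Geometric (trials to first success), p = 0.33.
P(Y = 13) = (1−p)^12 · p = 0.0081827 · 0.33 = 0.00270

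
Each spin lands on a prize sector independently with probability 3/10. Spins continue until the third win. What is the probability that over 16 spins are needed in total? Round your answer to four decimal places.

Needing more than 16 spins ⇔ fewer than 3 successes in the first 16. With X ~ Binomial(16, 0.30), P(Y > 16) = P(X ≤ 2).
  k=0: C(16,0)·0.30^0·0.70^16 = 0.003323
  k=1: C(16,1)·0.30^1·0.70^15 = 0.022788
  k=2: C(16,2)·0.30^2·0.70^14 = 0.073248
P(X ≤ 2) = 0.099360

0.0994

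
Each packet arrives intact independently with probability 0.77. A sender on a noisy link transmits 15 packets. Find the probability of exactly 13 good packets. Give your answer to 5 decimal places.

X ~ Binomial(n=15, p=0.77).
P(X=13) = C(15,13) · p^13 · (1−p)^2
= 105 · 0.033449 · 0.0529 = 0.1857909

0.18579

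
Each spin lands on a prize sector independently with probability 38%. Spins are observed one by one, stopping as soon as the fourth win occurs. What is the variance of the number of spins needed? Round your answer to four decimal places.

Y = total spins until the fourth success; negative binomial with r=4, p=0.38.
Var(Y) = r(1−p)/p² = 4·0.62 / 0.38² = 17.174515

17.1745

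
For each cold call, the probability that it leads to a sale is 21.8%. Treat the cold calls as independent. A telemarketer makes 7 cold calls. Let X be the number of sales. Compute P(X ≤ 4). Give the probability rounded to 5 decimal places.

0.99307

X ~ Binomial(7, 0.218); P(X ≤ 4) = Σ C(7,k) p^k (1−p)^(7−k) over k:
  k=0: C(7,0)·0.218^0·0.782^7 = 0.1788328
  k=1: C(7,1)·0.218^1·0.782^6 = 0.3489756
  k=2: C(7,2)·0.218^2·0.782^5 = 0.2918543
  k=3: C(7,3)·0.218^3·0.782^4 = 0.1356015
  k=4: C(7,4)·0.218^4·0.782^3 = 0.0378020
Total = 0.9930662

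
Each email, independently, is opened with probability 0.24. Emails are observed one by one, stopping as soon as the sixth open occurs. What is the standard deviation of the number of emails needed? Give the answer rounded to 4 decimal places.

Y = total emails until the sixth success; negative binomial with r=6, p=0.24.
SD(Y) = √[r(1−p)/p²] = √(79.166667) = 8.897565

8.8976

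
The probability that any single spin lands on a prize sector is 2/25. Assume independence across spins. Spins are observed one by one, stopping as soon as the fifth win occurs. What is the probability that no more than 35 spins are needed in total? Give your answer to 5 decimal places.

Finishing within 35 spins ⇔ at least 5 successes in the first 35. With X ~ Binomial(35, 0.08), P(Y ≤ 35) = 1 − P(X ≤ 4).
  k=0: C(35,0)·0.08^0·0.92^35 = 0.0540224
  k=1: C(35,1)·0.08^1·0.92^34 = 0.1644160
  k=2: C(35,2)·0.08^2·0.92^33 = 0.2430498
  k=3: C(35,3)·0.08^3·0.92^32 = 0.2324824
  k=4: C(35,4)·0.08^4·0.92^31 = 0.1617269
1 − 0.8556975 = 0.1443025

0.14430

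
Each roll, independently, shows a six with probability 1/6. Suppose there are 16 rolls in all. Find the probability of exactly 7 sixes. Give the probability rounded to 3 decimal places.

X ~ Binomial(n=16, p=0.166667).
P(X=7) = C(16,7) · p^7 · (1−p)^9
= 11440 · 3.5722e-06 · 0.19381 = 0.00792

0.008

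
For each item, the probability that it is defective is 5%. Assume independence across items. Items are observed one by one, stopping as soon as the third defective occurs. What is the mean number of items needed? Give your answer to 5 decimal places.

Y = total items until the third success; negative binomial with r=3, p=0.05.
E[Y] = r / p = 3 / 0.05 = 60.0000000

60.00000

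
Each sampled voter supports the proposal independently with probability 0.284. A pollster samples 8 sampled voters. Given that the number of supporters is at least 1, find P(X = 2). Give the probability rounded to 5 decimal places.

0.32686

X ~ Binomial(8, 0.284). Want P(X=2 | X≥1) = P(X=2) / P(X≥1).
P(X=2) = C(8,2)·0.284^2·0.716^6 = 0.3042796
P(X≥1) = 1 − 0.0690723 = 0.9309277
Ratio = 0.3042796 / 0.9309277 = 0.3268563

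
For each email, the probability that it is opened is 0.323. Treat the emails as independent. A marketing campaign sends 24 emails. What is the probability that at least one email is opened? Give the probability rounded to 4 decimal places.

P(at least one) = 1 − P(none) = 1 − (1 − 0.323)^24
= 1 − 0.000086 = 0.999914

0.9999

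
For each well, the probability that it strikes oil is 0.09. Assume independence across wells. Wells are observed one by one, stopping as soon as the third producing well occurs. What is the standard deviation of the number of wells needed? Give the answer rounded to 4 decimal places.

Y = total wells until the third success; negative binomial with r=3, p=0.09.
SD(Y) = √[r(1−p)/p²] = √(337.037037) = 18.358568

18.3586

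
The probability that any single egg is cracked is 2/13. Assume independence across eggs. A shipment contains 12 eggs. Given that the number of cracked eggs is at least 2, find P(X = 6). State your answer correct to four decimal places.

0.0079

X ~ Binomial(12, 0.153846). Want P(X=6 | X≥2) = P(X=6) / P(X≥2).
P(X=6) = C(12,6)·0.153846^6·0.846154^6 = 0.004497
P(X≥2) = 1 − 0.134708 − 0.293907 = 0.571385
Ratio = 0.004497 / 0.571385 = 0.007870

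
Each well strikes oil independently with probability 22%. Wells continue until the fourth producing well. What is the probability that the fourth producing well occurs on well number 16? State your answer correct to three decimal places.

Y = trial on which the fourth success occurs; negative binomial, r=4, p=0.22.
P(Y=16) = C(15,3) · p^4 · (1−p)^12
= 455 · 0.0023426 · 0.050715 = 0.05406

0.054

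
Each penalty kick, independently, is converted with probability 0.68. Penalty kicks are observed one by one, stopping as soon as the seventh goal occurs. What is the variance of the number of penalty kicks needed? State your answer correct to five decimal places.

Y = total penalty kicks until the seventh success; negative binomial with r=7, p=0.68.
Var(Y) = r(1−p)/p² = 7·0.32 / 0.68² = 4.8442907

4.84429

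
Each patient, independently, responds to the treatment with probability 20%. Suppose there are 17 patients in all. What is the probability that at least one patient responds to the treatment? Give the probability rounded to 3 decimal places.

0.977

P(at least one) = 1 − P(none) = 1 − (1 − 0.20)^17
= 1 − 0.02252 = 0.97748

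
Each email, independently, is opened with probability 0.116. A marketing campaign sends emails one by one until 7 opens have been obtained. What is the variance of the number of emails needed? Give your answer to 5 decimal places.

Y = total emails until the seventh success; negative binomial with r=7, p=0.116.
Var(Y) = r(1−p)/p² = 7·0.884 / 0.116² = 459.8692033

459.86920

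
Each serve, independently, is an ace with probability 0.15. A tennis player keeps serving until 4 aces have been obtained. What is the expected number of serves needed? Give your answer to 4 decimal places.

Y = total serves until the fourth success; negative binomial with r=4, p=0.15.
E[Y] = r / p = 4 / 0.15 = 26.666667

26.6667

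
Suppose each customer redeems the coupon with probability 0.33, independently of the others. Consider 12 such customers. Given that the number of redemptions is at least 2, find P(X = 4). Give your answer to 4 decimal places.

X ~ Binomial(12, 0.33). Want P(X=4 | X≥2) = P(X=4) / P(X≥2).
P(X=4) = C(12,4)·0.33^4·0.67^8 = 0.238374
P(X≥2) = 1 − 0.008183 − 0.048364 = 0.943454
Ratio = 0.238374 / 0.943454 = 0.252661

0.2527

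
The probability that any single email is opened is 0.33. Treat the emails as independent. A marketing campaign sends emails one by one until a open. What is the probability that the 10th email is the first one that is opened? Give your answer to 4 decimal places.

Geometric (trials to first success), p = 0.33.
P(Y = 10) = (1−p)^9 · p = 0.027207 · 0.33 = 0.008978

0.0090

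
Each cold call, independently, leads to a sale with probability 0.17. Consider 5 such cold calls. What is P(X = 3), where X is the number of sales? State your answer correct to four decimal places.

X ~ Binomial(n=5, p=0.17).
P(X=3) = C(5,3) · p^3 · (1−p)^2
= 10 · 0.004913 · 0.6889 = 0.033846

0.0338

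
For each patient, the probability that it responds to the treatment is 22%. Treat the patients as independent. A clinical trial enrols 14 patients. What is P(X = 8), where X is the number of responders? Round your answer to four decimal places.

0.0037

X ~ Binomial(n=14, p=0.22).
P(X=8) = C(14,8) · p^8 · (1−p)^6
= 3003 · 5.4876e-06 · 0.2252 = 0.003711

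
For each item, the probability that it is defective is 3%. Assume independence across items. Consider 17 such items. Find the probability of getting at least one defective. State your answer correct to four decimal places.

0.4042

P(at least one) = 1 − P(none) = 1 − (1 − 0.03)^17
= 1 − 0.595826 = 0.404174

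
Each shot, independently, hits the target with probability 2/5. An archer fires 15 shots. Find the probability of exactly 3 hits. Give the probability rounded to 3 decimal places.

X ~ Binomial(n=15, p=0.40).
P(X=3) = C(15,3) · p^3 · (1−p)^12
= 455 · 0.064 · 0.0021768 = 0.06339

0.063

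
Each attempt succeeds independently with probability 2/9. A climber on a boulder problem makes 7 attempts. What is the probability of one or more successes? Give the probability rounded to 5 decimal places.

P(at least one) = 1 − P(none) = 1 − (1 − 0.222222)^7
= 1 − 0.1721824 = 0.8278176

0.82782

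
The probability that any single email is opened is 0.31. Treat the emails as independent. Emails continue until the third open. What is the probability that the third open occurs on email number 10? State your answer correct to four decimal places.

0.0799

Y = trial on which the third success occurs; negative binomial, r=3, p=0.31.
P(Y=10) = C(9,2) · p^3 · (1−p)^7
= 36 · 0.029791 · 0.074464 = 0.079860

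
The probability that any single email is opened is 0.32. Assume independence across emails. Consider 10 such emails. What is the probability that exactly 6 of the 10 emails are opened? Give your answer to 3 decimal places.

X ~ Binomial(n=10, p=0.32).
P(X=6) = C(10,6) · p^6 · (1−p)^4
= 210 · 0.0010737 · 0.21381 = 0.04821

0.048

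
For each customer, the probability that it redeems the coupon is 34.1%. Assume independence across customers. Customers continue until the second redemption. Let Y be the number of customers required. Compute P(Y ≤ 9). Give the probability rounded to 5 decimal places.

Finishing within 9 customers ⇔ at least 2 successes in the first 9. With X ~ Binomial(9, 0.341), P(Y ≤ 9) = 1 − P(X ≤ 1).
  k=0: C(9,0)·0.341^0·0.659^9 = 0.0234406
  k=1: C(9,1)·0.341^1·0.659^8 = 0.1091642
1 − 0.1326048 = 0.8673952

0.86740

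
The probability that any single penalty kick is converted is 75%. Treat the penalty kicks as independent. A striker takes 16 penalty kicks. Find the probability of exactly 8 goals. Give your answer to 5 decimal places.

0.01966

X ~ Binomial(n=16, p=0.75).
P(X=8) = C(16,8) · p^8 · (1−p)^8
= 12870 · 0.10011 · 1.5259e-05 = 0.0196602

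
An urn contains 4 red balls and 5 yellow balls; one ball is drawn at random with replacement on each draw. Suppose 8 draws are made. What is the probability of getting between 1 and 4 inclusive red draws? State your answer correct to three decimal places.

X ~ Binomial(8, 0.444444); P(1 ≤ X ≤ 4) = Σ C(8,k) p^k (1−p)^(8−k) over k:
  k=1: C(8,1)·0.444444^1·0.555556^7 = 0.05808
  k=2: C(8,2)·0.444444^2·0.555556^6 = 0.16261
  k=3: C(8,3)·0.444444^3·0.555556^5 = 0.26018
  k=4: C(8,4)·0.444444^4·0.555556^4 = 0.26018
Total = 0.74106

0.741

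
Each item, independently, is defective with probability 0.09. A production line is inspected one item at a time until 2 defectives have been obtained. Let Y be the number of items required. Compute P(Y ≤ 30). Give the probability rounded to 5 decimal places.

Finishing within 30 items ⇔ at least 2 successes in the first 30. With X ~ Binomial(30, 0.09), P(Y ≤ 30) = 1 − P(X ≤ 1).
  k=0: C(30,0)·0.09^0·0.91^30 = 0.0590530
  k=1: C(30,1)·0.09^1·0.91^29 = 0.1752121
1 − 0.2342651 = 0.7657349

0.76573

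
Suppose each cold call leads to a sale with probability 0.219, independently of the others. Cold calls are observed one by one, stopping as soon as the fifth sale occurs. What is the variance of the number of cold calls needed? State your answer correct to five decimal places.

Y = total cold calls until the fifth success; negative binomial with r=5, p=0.219.
Var(Y) = r(1−p)/p² = 5·0.781 / 0.219² = 81.4203207

81.42032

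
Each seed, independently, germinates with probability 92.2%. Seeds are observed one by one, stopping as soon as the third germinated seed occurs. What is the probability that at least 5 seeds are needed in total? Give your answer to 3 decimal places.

Needing more than 4 seeds ⇔ fewer than 3 successes in the first 4. With X ~ Binomial(4, 0.922), P(Y > 4) = P(X ≤ 2).
  k=0: C(4,0)·0.922^0·0.078^4 = 0.00004
  k=1: C(4,1)·0.922^1·0.078^3 = 0.00175
  k=2: C(4,2)·0.922^2·0.078^2 = 0.03103
P(X ≤ 2) = 0.03282

0.033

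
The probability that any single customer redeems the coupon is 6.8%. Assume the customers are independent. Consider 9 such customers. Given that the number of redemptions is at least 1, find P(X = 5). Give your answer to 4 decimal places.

0.0003

X ~ Binomial(9, 0.068). Want P(X=5 | X≥1) = P(X=5) / P(X≥1).
P(X=5) = C(9,5)·0.068^5·0.932^4 = 0.000138
P(X≥1) = 1 − 0.530571 = 0.469429
Ratio = 0.000138 / 0.469429 = 0.000294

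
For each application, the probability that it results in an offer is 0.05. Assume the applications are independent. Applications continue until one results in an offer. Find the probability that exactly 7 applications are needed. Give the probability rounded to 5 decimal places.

0.03675

Geometric (trials to first success), p = 0.05.
P(Y = 7) = (1−p)^6 · p = 0.73509 · 0.05 = 0.0367546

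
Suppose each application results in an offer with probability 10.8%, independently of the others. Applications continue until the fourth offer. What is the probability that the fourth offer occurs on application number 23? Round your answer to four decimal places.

0.0239

Y = trial on which the fourth success occurs; negative binomial, r=4, p=0.108.
P(Y=23) = C(22,3) · p^4 · (1−p)^19
= 1540 · 0.00013605 · 0.11401 = 0.023886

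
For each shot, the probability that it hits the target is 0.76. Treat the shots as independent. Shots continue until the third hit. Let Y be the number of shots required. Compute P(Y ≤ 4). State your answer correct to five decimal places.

Finishing within 4 shots ⇔ at least 3 successes in the first 4. With X ~ Binomial(4, 0.76), P(Y ≤ 4) = 1 − P(X ≤ 2).
  k=0: C(4,0)·0.76^0·0.24^4 = 0.0033178
  k=1: C(4,1)·0.76^1·0.24^3 = 0.0420250
  k=2: C(4,2)·0.76^2·0.24^2 = 0.1996186
1 − 0.2449613 = 0.7550387

0.75504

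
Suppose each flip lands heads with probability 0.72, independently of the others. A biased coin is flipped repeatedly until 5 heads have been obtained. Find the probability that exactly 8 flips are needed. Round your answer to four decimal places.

Y = trial on which the fifth success occurs; negative binomial, r=5, p=0.72.
P(Y=8) = C(7,4) · p^5 · (1−p)^3
= 35 · 0.19349 · 0.021952 = 0.148664

0.1487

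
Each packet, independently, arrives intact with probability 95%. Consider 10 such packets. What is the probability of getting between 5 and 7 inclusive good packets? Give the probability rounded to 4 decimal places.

0.0115

X ~ Binomial(10, 0.95); P(5 ≤ X ≤ 7) = Σ C(10,k) p^k (1−p)^(10−k) over k:
  k=5: C(10,5)·0.95^5·0.05^5 = 0.000061
  k=6: C(10,6)·0.95^6·0.05^4 = 0.000965
  k=7: C(10,7)·0.95^7·0.05^3 = 0.010475
Total = 0.011501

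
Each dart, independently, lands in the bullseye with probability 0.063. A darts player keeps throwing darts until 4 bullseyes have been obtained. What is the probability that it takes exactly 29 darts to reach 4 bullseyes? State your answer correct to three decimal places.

0.010

Y = trial on which the fourth success occurs; negative binomial, r=4, p=0.063.
P(Y=29) = C(28,3) · p^4 · (1−p)^25
= 3276 · 1.5753e-05 · 0.19656 = 0.01014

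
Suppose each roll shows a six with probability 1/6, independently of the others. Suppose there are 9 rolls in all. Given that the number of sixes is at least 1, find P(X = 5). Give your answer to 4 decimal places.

0.0097

X ~ Binomial(9, 0.166667). Want P(X=5 | X≥1) = P(X=5) / P(X≥1).
P(X=5) = C(9,5)·0.166667^5·0.833333^4 = 0.007814
P(X≥1) = 1 − 0.193807 = 0.806193
Ratio = 0.007814 / 0.806193 = 0.009693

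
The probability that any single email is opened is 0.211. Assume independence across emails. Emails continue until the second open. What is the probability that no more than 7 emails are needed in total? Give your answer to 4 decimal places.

Finishing within 7 emails ⇔ at least 2 successes in the first 7. With X ~ Binomial(7, 0.211), P(Y ≤ 7) = 1 − P(X ≤ 1).
  k=0: C(7,0)·0.211^0·0.789^7 = 0.190344
  k=1: C(7,1)·0.211^1·0.789^6 = 0.356322
1 − 0.546666 = 0.453334

0.4533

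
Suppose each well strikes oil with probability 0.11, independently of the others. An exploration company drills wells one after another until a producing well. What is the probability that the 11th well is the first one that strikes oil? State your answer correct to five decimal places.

Geometric (trials to first success), p = 0.11.
P(Y = 11) = (1−p)^10 · p = 0.31182 · 0.11 = 0.0342999

0.03430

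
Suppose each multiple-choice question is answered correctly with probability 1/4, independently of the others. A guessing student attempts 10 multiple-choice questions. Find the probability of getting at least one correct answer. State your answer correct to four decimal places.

0.9437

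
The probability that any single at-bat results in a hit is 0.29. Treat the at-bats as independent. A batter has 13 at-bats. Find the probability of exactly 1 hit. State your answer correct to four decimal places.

X ~ Binomial(n=13, p=0.29).
P(X=1) = C(13,1) · p^1 · (1−p)^12
= 13 · 0.29 · 0.01641 = 0.061865

0.0619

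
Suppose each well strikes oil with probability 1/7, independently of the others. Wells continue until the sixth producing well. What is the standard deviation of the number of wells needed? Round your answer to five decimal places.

15.87451

Y = total wells until the sixth success; negative binomial with r=6, p=0.142857.
SD(Y) = √[r(1−p)/p²] = √(252.0000000) = 15.8745079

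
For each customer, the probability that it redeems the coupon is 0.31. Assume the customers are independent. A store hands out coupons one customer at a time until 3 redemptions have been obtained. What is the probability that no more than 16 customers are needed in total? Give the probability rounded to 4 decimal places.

0.9144

Finishing within 16 customers ⇔ at least 3 successes in the first 16. With X ~ Binomial(16, 0.31), P(Y ≤ 16) = 1 − P(X ≤ 2).
  k=0: C(16,0)·0.31^0·0.69^16 = 0.002640
  k=1: C(16,1)·0.31^1·0.69^15 = 0.018977
  k=2: C(16,2)·0.31^2·0.69^14 = 0.063943
1 − 0.085559 = 0.914441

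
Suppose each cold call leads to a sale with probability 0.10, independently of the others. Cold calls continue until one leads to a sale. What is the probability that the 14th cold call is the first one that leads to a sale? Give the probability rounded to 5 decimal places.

0.02542

Geometric (trials to first success), p = 0.10.
P(Y = 14) = (1−p)^13 · p = 0.25419 · 0.10 = 0.0254187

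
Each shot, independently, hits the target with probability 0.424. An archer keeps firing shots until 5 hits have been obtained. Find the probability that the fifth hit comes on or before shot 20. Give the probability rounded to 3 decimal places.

Finishing within 20 shots ⇔ at least 5 successes in the first 20. With X ~ Binomial(20, 0.424), P(Y ≤ 20) = 1 − P(X ≤ 4).
  k=0: C(20,0)·0.424^0·0.576^20 = 0.00002
  k=1: C(20,1)·0.424^1·0.576^19 = 0.00024
  k=2: C(20,2)·0.424^2·0.576^18 = 0.00166
  k=3: C(20,3)·0.424^3·0.576^17 = 0.00735
  k=4: C(20,4)·0.424^4·0.576^16 = 0.02299
1 − 0.03225 = 0.96775

0.968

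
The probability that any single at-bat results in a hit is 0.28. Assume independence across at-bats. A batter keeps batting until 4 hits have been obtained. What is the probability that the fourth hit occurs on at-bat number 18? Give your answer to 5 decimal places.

0.04205

Y = trial on which the fourth success occurs; negative binomial, r=4, p=0.28.
P(Y=18) = C(17,3) · p^4 · (1−p)^14
= 680 · 0.0061466 · 0.010061 = 0.0420529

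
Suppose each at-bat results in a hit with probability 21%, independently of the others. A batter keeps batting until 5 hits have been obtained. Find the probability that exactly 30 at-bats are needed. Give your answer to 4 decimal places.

0.0268

Y = trial on which the fifth success occurs; negative binomial, r=5, p=0.21.
P(Y=30) = C(29,4) · p^5 · (1−p)^25
= 23751 · 0.00040841 · 0.0027585 = 0.026758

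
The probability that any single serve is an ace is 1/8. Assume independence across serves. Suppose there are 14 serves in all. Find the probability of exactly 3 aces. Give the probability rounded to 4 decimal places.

X ~ Binomial(n=14, p=0.125).
P(X=3) = C(14,3) · p^3 · (1−p)^11
= 364 · 0.0019531 · 0.23019 = 0.163652

0.1637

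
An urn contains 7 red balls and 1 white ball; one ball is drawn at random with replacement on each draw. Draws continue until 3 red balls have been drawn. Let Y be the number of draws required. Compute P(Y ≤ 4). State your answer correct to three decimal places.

Finishing within 4 draws ⇔ at least 3 successes in the first 4. With X ~ Binomial(4, 0.875), P(Y ≤ 4) = 1 − P(X ≤ 2).
  k=0: C(4,0)·0.875^0·0.125^4 = 0.00024
  k=1: C(4,1)·0.875^1·0.125^3 = 0.00684
  k=2: C(4,2)·0.875^2·0.125^2 = 0.07178
1 − 0.07886 = 0.92114

0.921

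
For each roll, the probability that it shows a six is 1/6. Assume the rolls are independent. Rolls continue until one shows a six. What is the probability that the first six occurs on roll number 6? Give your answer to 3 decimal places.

0.067

Geometric (trials to first success), p = 0.166667.
P(Y = 6) = (1−p)^5 · p = 0.40188 · 0.166667 = 0.06698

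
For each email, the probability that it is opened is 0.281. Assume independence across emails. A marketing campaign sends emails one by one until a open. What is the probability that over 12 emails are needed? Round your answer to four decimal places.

Y = number of emails to the first success; geometric, p = 0.281.
P(Y > 12) = P(first 12 all fail) = (1−p)^12 = 0.019087

0.0191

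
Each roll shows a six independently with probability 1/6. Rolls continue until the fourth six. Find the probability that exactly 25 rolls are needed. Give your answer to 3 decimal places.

0.034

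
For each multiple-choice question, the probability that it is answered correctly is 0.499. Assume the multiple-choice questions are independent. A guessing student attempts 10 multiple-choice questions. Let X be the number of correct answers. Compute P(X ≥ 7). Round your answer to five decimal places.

X ~ Binomial(10, 0.499); P(X ≥ 7) = Σ C(10,k) p^k (1−p)^(10−k) over k:
  k=7: C(10,7)·0.499^7·0.501^3 = 0.1162514
  k=8: C(10,8)·0.499^8·0.501^2 = 0.0434203
  k=9: C(10,9)·0.499^9·0.501^1 = 0.0096104
  k=10: C(10,10)·0.499^10·0.501^0 = 0.0009572
Total = 0.1702393

0.17024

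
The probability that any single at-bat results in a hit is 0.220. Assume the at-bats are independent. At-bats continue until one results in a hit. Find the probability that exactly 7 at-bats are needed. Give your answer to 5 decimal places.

0.04954

Geometric (trials to first success), p = 0.22.
P(Y = 7) = (1−p)^6 · p = 0.2252 · 0.22 = 0.0495439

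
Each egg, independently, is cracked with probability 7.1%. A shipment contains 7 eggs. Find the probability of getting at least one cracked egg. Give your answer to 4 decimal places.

0.4028

P(at least one) = 1 − P(none) = 1 − (1 − 0.071)^7
= 1 − 0.597187 = 0.402813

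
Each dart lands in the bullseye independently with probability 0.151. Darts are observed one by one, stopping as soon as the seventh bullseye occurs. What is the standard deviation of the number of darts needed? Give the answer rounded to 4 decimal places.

16.1445

Y = total darts until the seventh success; negative binomial with r=7, p=0.151.
SD(Y) = √[r(1−p)/p²] = √(260.646463) = 16.144549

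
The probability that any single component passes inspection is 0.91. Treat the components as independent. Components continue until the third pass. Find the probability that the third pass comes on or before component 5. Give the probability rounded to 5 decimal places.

Finishing within 5 components ⇔ at least 3 successes in the first 5. With X ~ Binomial(5, 0.91), P(Y ≤ 5) = 1 − P(X ≤ 2).
  k=0: C(5,0)·0.91^0·0.09^5 = 0.0000059
  k=1: C(5,1)·0.91^1·0.09^4 = 0.0002985
  k=2: C(5,2)·0.91^2·0.09^3 = 0.0060368
1 − 0.0063413 = 0.9936587

0.99366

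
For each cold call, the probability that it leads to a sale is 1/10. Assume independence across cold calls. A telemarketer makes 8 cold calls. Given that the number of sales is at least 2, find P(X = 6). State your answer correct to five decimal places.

0.00012

X ~ Binomial(8, 0.10). Want P(X=6 | X≥2) = P(X=6) / P(X≥2).
P(X=6) = C(8,6)·0.10^6·0.90^2 = 0.0000227
P(X≥2) = 1 − 0.4304672 − 0.3826375 = 0.1868953
Ratio = 0.0000227 / 0.1868953 = 0.0001214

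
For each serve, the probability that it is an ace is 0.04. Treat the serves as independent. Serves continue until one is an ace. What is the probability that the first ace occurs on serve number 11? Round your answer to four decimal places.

Geometric (trials to first success), p = 0.04.
P(Y = 11) = (1−p)^10 · p = 0.66483 · 0.04 = 0.026593

0.0266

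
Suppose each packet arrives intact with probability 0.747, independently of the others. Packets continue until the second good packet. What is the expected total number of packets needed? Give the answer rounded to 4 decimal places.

2.6774

Y = total packets until the second success; negative binomial with r=2, p=0.747.
E[Y] = r / p = 2 / 0.747 = 2.677376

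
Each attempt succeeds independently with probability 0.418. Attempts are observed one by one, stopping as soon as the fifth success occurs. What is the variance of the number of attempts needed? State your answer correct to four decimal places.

16.6548

Y = total attempts until the fifth success; negative binomial with r=5, p=0.418.
Var(Y) = r(1−p)/p² = 5·0.582 / 0.418² = 16.654838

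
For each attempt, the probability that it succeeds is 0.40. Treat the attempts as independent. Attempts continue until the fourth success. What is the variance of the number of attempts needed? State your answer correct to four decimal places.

Y = total attempts until the fourth success; negative binomial with r=4, p=0.40.
Var(Y) = r(1−p)/p² = 4·0.60 / 0.40² = 15.000000

15.0000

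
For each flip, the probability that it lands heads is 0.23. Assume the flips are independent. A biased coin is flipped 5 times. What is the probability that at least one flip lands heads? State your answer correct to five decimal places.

P(at least one) = 1 − P(none) = 1 − (1 − 0.23)^5
= 1 − 0.2706784 = 0.7293216

0.72932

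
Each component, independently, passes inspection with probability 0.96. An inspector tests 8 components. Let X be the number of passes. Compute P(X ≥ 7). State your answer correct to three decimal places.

0.962

X ~ Binomial(8, 0.96); P(X ≥ 7) = Σ C(8,k) p^k (1−p)^(8−k) over k:
  k=7: C(8,7)·0.96^7·0.04^1 = 0.24046
  k=8: C(8,8)·0.96^8·0.04^0 = 0.72139
Total = 0.96185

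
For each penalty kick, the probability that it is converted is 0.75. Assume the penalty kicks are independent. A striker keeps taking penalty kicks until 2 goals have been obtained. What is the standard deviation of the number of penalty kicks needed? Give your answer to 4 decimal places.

0.9428

Y = total penalty kicks until the second success; negative binomial with r=2, p=0.75.
SD(Y) = √[r(1−p)/p²] = √(0.888889) = 0.942809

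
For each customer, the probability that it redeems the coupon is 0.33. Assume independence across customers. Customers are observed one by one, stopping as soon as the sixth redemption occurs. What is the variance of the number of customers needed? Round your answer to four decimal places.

Y = total customers until the sixth success; negative binomial with r=6, p=0.33.
Var(Y) = r(1−p)/p² = 6·0.67 / 0.33² = 36.914601

36.9146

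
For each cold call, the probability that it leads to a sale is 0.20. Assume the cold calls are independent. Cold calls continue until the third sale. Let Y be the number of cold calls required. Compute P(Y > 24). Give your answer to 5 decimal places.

0.11452

Needing more than 24 cold calls ⇔ fewer than 3 successes in the first 24. With X ~ Binomial(24, 0.20), P(Y > 24) = P(X ≤ 2).
  k=0: C(24,0)·0.20^0·0.80^24 = 0.0047224
  k=1: C(24,1)·0.20^1·0.80^23 = 0.0283342
  k=2: C(24,2)·0.20^2·0.80^22 = 0.0814608
P(X ≤ 2) = 0.1145174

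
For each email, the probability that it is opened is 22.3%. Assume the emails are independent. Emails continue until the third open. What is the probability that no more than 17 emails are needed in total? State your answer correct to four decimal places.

Finishing within 17 emails ⇔ at least 3 successes in the first 17. With X ~ Binomial(17, 0.223), P(Y ≤ 17) = 1 − P(X ≤ 2).
  k=0: C(17,0)·0.223^0·0.777^17 = 0.013714
  k=1: C(17,1)·0.223^1·0.777^16 = 0.066910
  k=2: C(17,2)·0.223^2·0.777^15 = 0.153626
1 − 0.234249 = 0.765751

0.7658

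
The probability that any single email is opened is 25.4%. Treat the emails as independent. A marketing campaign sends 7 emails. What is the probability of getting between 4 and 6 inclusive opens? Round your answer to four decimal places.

X ~ Binomial(7, 0.254); P(4 ≤ X ≤ 6) = Σ C(7,k) p^k (1−p)^(7−k) over k:
  k=4: C(7,4)·0.254^4·0.746^3 = 0.060481
  k=5: C(7,5)·0.254^5·0.746^2 = 0.012356
  k=6: C(7,6)·0.254^6·0.746^1 = 0.001402
Total = 0.074239

0.0742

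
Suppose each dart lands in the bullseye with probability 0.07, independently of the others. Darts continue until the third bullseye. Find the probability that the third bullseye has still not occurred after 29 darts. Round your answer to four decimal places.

0.6684

Needing more than 29 darts ⇔ fewer than 3 successes in the first 29. With X ~ Binomial(29, 0.07), P(Y > 29) = P(X ≤ 2).
  k=0: C(29,0)·0.07^0·0.93^29 = 0.121901
  k=1: C(29,1)·0.07^1·0.93^28 = 0.266084
  k=2: C(29,2)·0.07^2·0.93^27 = 0.280389
P(X ≤ 2) = 0.668374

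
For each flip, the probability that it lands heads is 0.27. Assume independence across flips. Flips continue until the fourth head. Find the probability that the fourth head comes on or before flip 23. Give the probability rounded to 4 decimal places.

0.9039

Finishing within 23 flips ⇔ at least 4 successes in the first 23. With X ~ Binomial(23, 0.27), P(Y ≤ 23) = 1 − P(X ≤ 3).
  k=0: C(23,0)·0.27^0·0.73^23 = 0.000718
  k=1: C(23,1)·0.27^1·0.73^22 = 0.006112
  k=2: C(23,2)·0.27^2·0.73^21 = 0.024867
  k=3: C(23,3)·0.27^3·0.73^20 = 0.064382
1 − 0.096080 = 0.903920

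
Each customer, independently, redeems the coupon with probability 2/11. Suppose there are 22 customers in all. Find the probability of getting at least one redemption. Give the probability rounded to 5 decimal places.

P(at least one) = 1 − P(none) = 1 − (1 − 0.181818)^22
= 1 − 0.0120975 = 0.9879025

0.98790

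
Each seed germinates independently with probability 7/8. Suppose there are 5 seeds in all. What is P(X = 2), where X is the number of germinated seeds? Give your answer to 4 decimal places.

0.0150

X ~ Binomial(n=5, p=0.875).
P(X=2) = C(5,2) · p^2 · (1−p)^3
= 10 · 0.76562 · 0.0019531 = 0.014954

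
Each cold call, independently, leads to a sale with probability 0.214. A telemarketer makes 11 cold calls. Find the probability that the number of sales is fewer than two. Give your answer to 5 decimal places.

0.28259

X ~ Binomial(11, 0.214); P(X ≤ 1) = Σ C(11,k) p^k (1−p)^(11−k) over k:
  k=0: C(11,0)·0.214^0·0.786^11 = 0.0707372
  k=1: C(11,1)·0.214^1·0.786^10 = 0.2118517
Total = 0.2825889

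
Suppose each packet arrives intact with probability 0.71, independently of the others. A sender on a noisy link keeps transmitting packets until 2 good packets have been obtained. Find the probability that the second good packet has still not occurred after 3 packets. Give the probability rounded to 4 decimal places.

Needing more than 3 packets ⇔ fewer than 2 successes in the first 3. With X ~ Binomial(3, 0.71), P(Y > 3) = P(X ≤ 1).
  k=0: C(3,0)·0.71^0·0.29^3 = 0.024389
  k=1: C(3,1)·0.71^1·0.29^2 = 0.179133
P(X ≤ 1) = 0.203522

0.2035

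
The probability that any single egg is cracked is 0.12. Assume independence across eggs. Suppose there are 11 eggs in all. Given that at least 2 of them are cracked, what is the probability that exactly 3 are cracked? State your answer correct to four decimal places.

0.2648

X ~ Binomial(11, 0.12). Want P(X=3 | X≥2) = P(X=3) / P(X≥2).
P(X=3) = C(11,3)·0.12^3·0.88^8 = 0.102539
P(X≥2) = 1 − 0.245081 − 0.367621 = 0.387298
Ratio = 0.102539 / 0.387298 = 0.264755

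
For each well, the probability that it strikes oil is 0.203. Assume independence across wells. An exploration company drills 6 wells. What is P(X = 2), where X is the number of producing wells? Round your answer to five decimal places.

X ~ Binomial(n=6, p=0.203).
P(X=2) = C(6,2) · p^2 · (1−p)^4
= 15 · 0.041209 · 0.40349 = 0.2494116

0.24941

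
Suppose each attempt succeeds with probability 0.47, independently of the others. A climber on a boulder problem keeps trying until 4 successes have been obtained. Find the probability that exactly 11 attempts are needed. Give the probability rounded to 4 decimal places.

Y = trial on which the fourth success occurs; negative binomial, r=4, p=0.47.
P(Y=11) = C(10,3) · p^4 · (1−p)^7
= 120 · 0.048797 · 0.011747 = 0.068787

0.0688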